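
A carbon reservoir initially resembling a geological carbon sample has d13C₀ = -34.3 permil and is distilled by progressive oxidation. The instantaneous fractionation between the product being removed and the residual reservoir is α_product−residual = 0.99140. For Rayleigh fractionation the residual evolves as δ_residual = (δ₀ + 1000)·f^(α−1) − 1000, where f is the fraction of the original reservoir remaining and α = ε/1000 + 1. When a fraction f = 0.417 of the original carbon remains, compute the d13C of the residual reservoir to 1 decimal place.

-27.0 permil

Rayleigh residual: δ_res = (δ₀ + 1000)·f^(α−1) − 1000
α − 1 = -0.00860
f^(α−1) = 0.417^(-0.00860) = 1.007551
δ_res = (-34.3 + 1000) × 1.007551 − 1000 = 972.992 − 1000 = -27.01 permil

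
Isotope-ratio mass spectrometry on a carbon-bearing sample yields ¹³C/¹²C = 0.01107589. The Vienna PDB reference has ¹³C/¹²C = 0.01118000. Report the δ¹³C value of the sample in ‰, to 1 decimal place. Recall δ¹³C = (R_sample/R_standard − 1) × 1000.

-9.3‰

δ¹³C = (R_sample / R_standard − 1) × 1000
R_sample / R_standard = 0.01107589 / 0.01118000 = 0.990688
δ¹³C = (0.990688 − 1) × 1000 = -9.31‰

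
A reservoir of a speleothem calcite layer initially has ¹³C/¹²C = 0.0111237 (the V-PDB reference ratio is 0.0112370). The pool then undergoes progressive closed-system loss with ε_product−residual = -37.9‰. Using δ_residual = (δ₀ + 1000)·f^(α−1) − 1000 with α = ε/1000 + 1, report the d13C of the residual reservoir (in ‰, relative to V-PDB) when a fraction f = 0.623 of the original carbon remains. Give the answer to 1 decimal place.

δ₀ = (0.0111237/0.0112370 − 1)×1000 = (0.989917 − 1)×1000 = -10.083‰
α − 1 = ε/1000 = -0.0379
f^(α−1) = 0.623^(-0.0379) = 1.018096
δ_res = (-10.083 + 1000) × 1.018096 − 1000 = 1007.831 − 1000 = 7.83‰

7.8‰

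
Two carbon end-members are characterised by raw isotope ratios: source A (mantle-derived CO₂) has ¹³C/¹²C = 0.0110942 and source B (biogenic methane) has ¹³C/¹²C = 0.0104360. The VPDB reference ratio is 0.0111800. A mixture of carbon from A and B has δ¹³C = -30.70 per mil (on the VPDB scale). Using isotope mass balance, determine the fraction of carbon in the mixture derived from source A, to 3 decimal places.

0.609

δ_A = (0.0110942/0.0111800 − 1)×1000 = (0.992326 − 1)×1000 = -7.674 per mil
δ_B = (0.0104360/0.0111800 − 1)×1000 = (0.933453 − 1)×1000 = -66.547 per mil
f_A = (δ_mix − δ_B)/(δ_A − δ_B) = (-30.70 − (-66.547))/(-7.674 − (-66.547))
f_A = 35.847 / 58.873 = 0.6089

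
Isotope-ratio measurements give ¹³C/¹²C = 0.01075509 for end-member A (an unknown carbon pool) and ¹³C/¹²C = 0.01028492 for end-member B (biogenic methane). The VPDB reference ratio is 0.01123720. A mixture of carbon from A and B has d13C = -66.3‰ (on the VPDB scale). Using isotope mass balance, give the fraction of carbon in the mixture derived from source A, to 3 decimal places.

0.441

δ_A = (0.01075509/0.01123720 − 1)×1000 = (0.957097 − 1)×1000 = -42.903‰
δ_B = (0.01028492/0.01123720 − 1)×1000 = (0.915256 − 1)×1000 = -84.744‰
f_A = (δ_mix − δ_B)/(δ_A − δ_B) = (-66.3 − (-84.744))/(-42.903 − (-84.744))
f_A = 18.444 / 41.840 = 0.4408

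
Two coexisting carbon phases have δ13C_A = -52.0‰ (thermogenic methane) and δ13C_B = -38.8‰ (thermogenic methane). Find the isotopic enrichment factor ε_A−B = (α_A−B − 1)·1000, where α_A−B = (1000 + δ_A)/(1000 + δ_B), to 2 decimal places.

α_A−B = (1000 + -52.0) / (1000 + -38.8) = 948.0 / 961.2 = 0.986267
ε_A−B = (0.986267 − 1) × 1000 = -13.733‰
(The approximation ε ≈ δ_A − δ_B would give -13.2‰.)

-13.73‰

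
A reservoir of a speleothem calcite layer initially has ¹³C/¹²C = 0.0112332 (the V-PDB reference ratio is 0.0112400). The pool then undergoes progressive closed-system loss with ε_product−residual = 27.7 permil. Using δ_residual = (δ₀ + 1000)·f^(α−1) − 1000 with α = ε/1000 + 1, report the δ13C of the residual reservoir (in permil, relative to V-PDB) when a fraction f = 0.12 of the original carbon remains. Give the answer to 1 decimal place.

-57.6 permil

δ₀ = (0.0112332/0.0112400 − 1)×1000 = (0.999395 − 1)×1000 = -0.605 permil
α − 1 = ε/1000 = 0.0277
f^(α−1) = 0.12^(0.0277) = 0.942960
δ_res = (-0.605 + 1000) × 0.942960 − 1000 = 942.390 − 1000 = -57.61 permil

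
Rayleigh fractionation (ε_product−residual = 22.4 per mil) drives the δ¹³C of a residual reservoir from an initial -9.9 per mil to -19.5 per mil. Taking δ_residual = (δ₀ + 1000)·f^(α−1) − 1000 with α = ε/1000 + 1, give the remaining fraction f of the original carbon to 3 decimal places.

α − 1 = ε/1000 = 0.0224
(δ_res + 1000)/(δ₀ + 1000) = (-19.5 + 1000)/(-9.9 + 1000) = 980.5/990.1 = 0.990304
f = 0.990304^(1/0.0224) = exp(ln(0.990304)/0.0224) = exp(-0.00974/0.0224)
f = exp(-0.4350) = 0.6473

0.647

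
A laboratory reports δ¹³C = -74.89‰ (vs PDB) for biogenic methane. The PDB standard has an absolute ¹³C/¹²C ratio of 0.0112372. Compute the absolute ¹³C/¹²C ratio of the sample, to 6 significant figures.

R_sample = R_standard × (δ¹³C/1000 + 1)
R_sample = 0.0112372 × (-74.89/1000 + 1) = 0.0112372 × 0.925110
R_sample = 0.0103956

0.0103956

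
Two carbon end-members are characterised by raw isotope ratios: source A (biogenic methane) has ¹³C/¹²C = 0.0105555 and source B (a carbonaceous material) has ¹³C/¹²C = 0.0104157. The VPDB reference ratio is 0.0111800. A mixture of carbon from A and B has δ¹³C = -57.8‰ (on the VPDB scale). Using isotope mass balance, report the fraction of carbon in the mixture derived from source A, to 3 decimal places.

0.845

δ_A = (0.0105555/0.0111800 − 1)×1000 = (0.944141 − 1)×1000 = -55.859‰
δ_B = (0.0104157/0.0111800 − 1)×1000 = (0.931637 − 1)×1000 = -68.363‰
f_A = (δ_mix − δ_B)/(δ_A − δ_B) = (-57.8 − (-68.363))/(-55.859 − (-68.363))
f_A = 10.563 / 12.504 = 0.8447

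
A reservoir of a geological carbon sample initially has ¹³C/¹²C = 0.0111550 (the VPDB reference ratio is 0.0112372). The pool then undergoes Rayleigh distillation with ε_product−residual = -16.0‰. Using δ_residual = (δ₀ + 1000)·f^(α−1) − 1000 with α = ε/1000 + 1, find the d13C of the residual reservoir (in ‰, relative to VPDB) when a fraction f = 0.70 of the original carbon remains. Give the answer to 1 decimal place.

δ₀ = (0.0111550/0.0112372 − 1)×1000 = (0.992685 − 1)×1000 = -7.315‰
α − 1 = ε/1000 = -0.0160
f^(α−1) = 0.70^(-0.0160) = 1.005723
δ_res = (-7.315 + 1000) × 1.005723 − 1000 = 998.366 − 1000 = -1.63‰

-1.6‰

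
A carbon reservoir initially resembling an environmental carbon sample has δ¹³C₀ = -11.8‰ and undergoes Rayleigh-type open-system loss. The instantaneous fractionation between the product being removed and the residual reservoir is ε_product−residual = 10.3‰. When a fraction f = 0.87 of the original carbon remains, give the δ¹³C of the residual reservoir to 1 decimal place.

-13.2‰

Rayleigh residual: δ_res = (δ₀ + 1000)·f^(α−1) − 1000
α = ε/1000 + 1 = 1.01030, so α − 1 = 0.01030
f^(α−1) = 0.87^(0.01030) = 0.998567
δ_res = (-11.8 + 1000) × 0.998567 − 1000 = 986.784 − 1000 = -13.22‰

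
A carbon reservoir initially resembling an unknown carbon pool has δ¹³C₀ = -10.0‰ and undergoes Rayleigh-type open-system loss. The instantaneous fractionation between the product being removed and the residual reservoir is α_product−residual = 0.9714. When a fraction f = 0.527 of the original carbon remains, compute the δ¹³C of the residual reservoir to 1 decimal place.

Rayleigh residual: δ_res = (δ₀ + 1000)·f^(α−1) − 1000
α − 1 = -0.02860
f^(α−1) = 0.527^(-0.02860) = 1.018489
δ_res = (-10.0 + 1000) × 1.018489 − 1000 = 1008.304 − 1000 = 8.30‰

8.3‰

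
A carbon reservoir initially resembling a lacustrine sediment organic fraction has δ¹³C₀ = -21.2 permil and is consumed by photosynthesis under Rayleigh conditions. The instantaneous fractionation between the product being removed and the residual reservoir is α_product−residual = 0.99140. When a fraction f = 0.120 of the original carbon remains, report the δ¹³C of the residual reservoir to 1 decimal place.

-3.2 permil

Rayleigh residual: δ_res = (δ₀ + 1000)·f^(α−1) − 1000
α − 1 = -0.00860
f^(α−1) = 0.120^(-0.00860) = 1.018402
δ_res = (-21.2 + 1000) × 1.018402 − 1000 = 996.811 − 1000 = -3.19 permil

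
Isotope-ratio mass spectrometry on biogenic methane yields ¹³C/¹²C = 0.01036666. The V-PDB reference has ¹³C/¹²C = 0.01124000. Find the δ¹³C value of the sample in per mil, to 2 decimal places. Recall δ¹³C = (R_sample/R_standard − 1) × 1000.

-77.70 per mil

δ¹³C = (R_sample / R_standard − 1) × 1000
R_sample / R_standard = 0.01036666 / 0.01124000 = 0.922301
δ¹³C = (0.922301 − 1) × 1000 = -77.699 per mil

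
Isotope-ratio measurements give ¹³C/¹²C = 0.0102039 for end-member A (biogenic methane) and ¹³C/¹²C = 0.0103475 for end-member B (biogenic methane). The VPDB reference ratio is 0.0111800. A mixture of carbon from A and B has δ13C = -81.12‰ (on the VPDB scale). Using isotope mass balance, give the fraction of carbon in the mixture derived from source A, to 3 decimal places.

0.518

δ_A = (0.0102039/0.0111800 − 1)×1000 = (0.912692 − 1)×1000 = -87.308‰
δ_B = (0.0103475/0.0111800 − 1)×1000 = (0.925537 − 1)×1000 = -74.463‰
f_A = (δ_mix − δ_B)/(δ_A − δ_B) = (-81.12 − (-74.463))/(-87.308 − (-74.463))
f_A = -6.657 / -12.844 = 0.5183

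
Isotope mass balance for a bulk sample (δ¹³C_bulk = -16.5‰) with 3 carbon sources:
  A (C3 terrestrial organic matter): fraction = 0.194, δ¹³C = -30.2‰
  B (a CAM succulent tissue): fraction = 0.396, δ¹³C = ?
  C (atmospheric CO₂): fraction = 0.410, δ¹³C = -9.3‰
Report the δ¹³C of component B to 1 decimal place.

Isotope mass balance: δ_bulk = Σ fᵢ·δᵢ.
-16.5 = 0.194×(-30.2) + 0.396×δ_B + 0.410×(-9.3)
0.396·δ_B = -16.5 − (-9.672) = -6.828
δ_B = -6.828 / 0.396 = -17.24‰

-17.2‰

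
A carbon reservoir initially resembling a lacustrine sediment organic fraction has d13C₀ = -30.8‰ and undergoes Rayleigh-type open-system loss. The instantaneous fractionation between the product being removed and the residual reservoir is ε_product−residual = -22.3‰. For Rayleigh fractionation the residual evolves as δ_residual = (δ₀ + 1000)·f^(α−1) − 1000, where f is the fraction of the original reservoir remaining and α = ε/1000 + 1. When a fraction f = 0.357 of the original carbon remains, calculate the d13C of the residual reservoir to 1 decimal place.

-8.3‰

Rayleigh residual: δ_res = (δ₀ + 1000)·f^(α−1) − 1000
α = ε/1000 + 1 = 0.97770, so α − 1 = -0.02230
f^(α−1) = 0.357^(-0.02230) = 1.023235
δ_res = (-30.8 + 1000) × 1.023235 − 1000 = 991.720 − 1000 = -8.28‰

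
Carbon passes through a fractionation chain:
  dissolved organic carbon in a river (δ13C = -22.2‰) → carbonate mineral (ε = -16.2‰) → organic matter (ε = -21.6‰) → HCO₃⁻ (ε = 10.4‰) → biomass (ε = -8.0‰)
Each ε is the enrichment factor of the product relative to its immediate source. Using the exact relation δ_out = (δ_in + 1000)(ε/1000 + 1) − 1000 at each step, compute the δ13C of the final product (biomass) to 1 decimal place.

step 1: δ = (-22.20 + 1000)·(-16.2/1000 + 1) − 1000 = -38.04‰
step 2: δ = (-38.04 + 1000)·(-21.6/1000 + 1) − 1000 = -58.82‰
step 3: δ = (-58.82 + 1000)·(10.4/1000 + 1) − 1000 = -49.03‰
step 4: δ = (-49.03 + 1000)·(-8.0/1000 + 1) − 1000 = -56.64‰

-56.6‰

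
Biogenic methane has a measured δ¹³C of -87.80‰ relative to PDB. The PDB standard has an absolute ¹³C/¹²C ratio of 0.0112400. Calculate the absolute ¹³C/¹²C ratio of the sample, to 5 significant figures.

0.010253

R_sample = R_standard × (δ¹³C/1000 + 1)
R_sample = 0.0112400 × (-87.80/1000 + 1) = 0.0112400 × 0.912200
R_sample = 0.0102531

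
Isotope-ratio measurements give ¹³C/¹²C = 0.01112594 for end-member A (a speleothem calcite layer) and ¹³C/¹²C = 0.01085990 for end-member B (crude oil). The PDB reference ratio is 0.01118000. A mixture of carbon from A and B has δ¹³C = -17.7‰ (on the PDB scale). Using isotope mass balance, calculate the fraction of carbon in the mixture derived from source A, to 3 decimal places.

0.459

δ_A = (0.01112594/0.01118000 − 1)×1000 = (0.995165 − 1)×1000 = -4.835‰
δ_B = (0.01085990/0.01118000 − 1)×1000 = (0.971369 − 1)×1000 = -28.631‰
f_A = (δ_mix − δ_B)/(δ_A − δ_B) = (-17.7 − (-28.631))/(-4.835 − (-28.631))
f_A = 10.931 / 23.796 = 0.4594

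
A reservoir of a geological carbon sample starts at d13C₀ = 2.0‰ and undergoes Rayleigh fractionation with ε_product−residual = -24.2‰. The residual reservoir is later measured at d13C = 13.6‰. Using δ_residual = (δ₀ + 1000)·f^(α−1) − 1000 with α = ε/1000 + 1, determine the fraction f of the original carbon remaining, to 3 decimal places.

0.621

α − 1 = ε/1000 = -0.0242
(δ_res + 1000)/(δ₀ + 1000) = (13.6 + 1000)/(2.0 + 1000) = 1013.6/1002.0 = 1.011577
f = 1.011577^(1/-0.0242) = exp(ln(1.011577)/-0.0242) = exp(0.01151/-0.0242)
f = exp(-0.4756) = 0.6215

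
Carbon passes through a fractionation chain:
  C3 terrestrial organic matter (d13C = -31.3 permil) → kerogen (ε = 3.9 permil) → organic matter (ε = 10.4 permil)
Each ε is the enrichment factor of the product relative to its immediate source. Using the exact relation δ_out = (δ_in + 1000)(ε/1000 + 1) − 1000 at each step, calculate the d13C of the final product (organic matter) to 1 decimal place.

step 1: δ = (-31.30 + 1000)·(3.9/1000 + 1) − 1000 = -27.52 permil
step 2: δ = (-27.52 + 1000)·(10.4/1000 + 1) − 1000 = -17.41 permil

-17.4 permil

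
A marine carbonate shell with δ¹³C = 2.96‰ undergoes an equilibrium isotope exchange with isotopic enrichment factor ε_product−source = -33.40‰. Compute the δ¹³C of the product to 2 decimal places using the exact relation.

Exactly, δ_product = (δ_source + 1000)·(ε/1000 + 1) − 1000.
δ_product = (2.96 + 1000) × (-33.40/1000 + 1) − 1000
δ_product = -30.539‰

-30.54‰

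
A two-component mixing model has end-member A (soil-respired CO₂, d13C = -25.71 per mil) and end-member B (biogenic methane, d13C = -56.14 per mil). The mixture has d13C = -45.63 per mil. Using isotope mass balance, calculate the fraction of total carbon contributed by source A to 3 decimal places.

δ_mix = f_A·δ_A + (1 − f_A)·δ_B  ⇒  f_A = (δ_mix − δ_B)/(δ_A − δ_B)
f_A = (-45.63 − (-56.14)) / (-25.71 − (-56.14))
f_A = 10.51 / 30.43 = 0.3454

0.345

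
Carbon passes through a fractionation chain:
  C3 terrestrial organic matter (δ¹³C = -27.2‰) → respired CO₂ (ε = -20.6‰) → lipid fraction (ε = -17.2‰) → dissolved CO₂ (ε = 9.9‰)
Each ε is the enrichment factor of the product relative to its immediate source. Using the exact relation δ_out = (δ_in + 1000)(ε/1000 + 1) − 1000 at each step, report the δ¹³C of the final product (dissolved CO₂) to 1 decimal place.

-54.4‰

step 1: δ = (-27.20 + 1000)·(-20.6/1000 + 1) − 1000 = -47.24‰
step 2: δ = (-47.24 + 1000)·(-17.2/1000 + 1) − 1000 = -63.63‰
step 3: δ = (-63.63 + 1000)·(9.9/1000 + 1) − 1000 = -54.36‰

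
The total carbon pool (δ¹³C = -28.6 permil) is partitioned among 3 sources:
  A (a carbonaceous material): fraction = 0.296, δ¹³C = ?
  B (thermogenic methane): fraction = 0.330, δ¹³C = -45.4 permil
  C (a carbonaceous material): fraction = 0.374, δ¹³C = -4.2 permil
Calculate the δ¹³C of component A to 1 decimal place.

Isotope mass balance: δ_bulk = Σ fᵢ·δᵢ.
-28.6 = 0.296×δ_A + 0.330×(-45.4) + 0.374×(-4.2)
0.296·δ_A = -28.6 − (-16.553) = -12.047
δ_A = -12.047 / 0.296 = -40.70 permil

-40.7 permil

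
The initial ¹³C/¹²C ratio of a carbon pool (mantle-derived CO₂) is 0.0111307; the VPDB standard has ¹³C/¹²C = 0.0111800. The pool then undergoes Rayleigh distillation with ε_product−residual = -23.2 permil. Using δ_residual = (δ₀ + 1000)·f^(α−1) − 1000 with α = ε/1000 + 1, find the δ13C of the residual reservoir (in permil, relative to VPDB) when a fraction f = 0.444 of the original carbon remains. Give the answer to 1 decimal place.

14.5 permil

δ₀ = (0.0111307/0.0111800 − 1)×1000 = (0.995590 − 1)×1000 = -4.410 permil
α − 1 = ε/1000 = -0.0232
f^(α−1) = 0.444^(-0.0232) = 1.019015
δ_res = (-4.410 + 1000) × 1.019015 − 1000 = 1014.522 − 1000 = 14.52 permil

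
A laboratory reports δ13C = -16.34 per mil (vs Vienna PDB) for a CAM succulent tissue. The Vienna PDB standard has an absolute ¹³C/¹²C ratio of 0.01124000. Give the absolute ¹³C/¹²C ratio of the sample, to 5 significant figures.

R_sample = R_standard × (δ13C/1000 + 1)
R_sample = 0.01124000 × (-16.34/1000 + 1) = 0.01124000 × 0.983660
R_sample = 0.0110563

0.011056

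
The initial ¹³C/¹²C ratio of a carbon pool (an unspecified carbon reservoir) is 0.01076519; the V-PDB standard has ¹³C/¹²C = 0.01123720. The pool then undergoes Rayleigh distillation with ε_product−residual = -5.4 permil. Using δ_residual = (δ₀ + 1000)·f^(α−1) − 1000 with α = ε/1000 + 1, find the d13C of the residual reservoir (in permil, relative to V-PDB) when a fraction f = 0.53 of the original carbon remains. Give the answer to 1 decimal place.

δ₀ = (0.01076519/0.01123720 − 1)×1000 = (0.957996 − 1)×1000 = -42.004 permil
α − 1 = ε/1000 = -0.0054
f^(α−1) = 0.53^(-0.0054) = 1.003434
δ_res = (-42.004 + 1000) × 1.003434 − 1000 = 961.286 − 1000 = -38.71 permil

-38.7 permil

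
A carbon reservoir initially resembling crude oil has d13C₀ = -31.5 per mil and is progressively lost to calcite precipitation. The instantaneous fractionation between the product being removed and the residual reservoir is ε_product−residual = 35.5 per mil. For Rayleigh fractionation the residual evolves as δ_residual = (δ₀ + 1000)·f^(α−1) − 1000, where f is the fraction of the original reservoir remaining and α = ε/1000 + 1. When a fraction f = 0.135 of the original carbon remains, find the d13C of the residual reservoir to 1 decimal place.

-98.0 per mil

Rayleigh residual: δ_res = (δ₀ + 1000)·f^(α−1) − 1000
α = ε/1000 + 1 = 1.03550, so α − 1 = 0.03550
f^(α−1) = 0.135^(0.03550) = 0.931380
δ_res = (-31.5 + 1000) × 0.931380 − 1000 = 902.041 − 1000 = -97.96 per mil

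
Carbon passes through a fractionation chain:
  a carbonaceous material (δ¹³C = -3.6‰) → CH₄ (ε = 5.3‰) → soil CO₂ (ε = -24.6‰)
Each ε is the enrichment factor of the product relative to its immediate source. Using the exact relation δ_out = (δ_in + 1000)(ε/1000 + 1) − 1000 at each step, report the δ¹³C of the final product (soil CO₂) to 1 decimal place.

step 1: δ = (-3.60 + 1000)·(5.3/1000 + 1) − 1000 = 1.68‰
step 2: δ = (1.68 + 1000)·(-24.6/1000 + 1) − 1000 = -22.96‰

-23.0‰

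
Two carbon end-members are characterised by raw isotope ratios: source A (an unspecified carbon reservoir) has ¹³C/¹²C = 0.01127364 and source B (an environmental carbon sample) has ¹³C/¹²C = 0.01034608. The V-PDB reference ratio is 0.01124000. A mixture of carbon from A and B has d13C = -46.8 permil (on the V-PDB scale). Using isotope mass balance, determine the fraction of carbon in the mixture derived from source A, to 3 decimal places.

0.397

δ_A = (0.01127364/0.01124000 − 1)×1000 = (1.002993 − 1)×1000 = 2.993 permil
δ_B = (0.01034608/0.01124000 − 1)×1000 = (0.920470 − 1)×1000 = -79.530 permil
f_A = (δ_mix − δ_B)/(δ_A − δ_B) = (-46.8 − (-79.530))/(2.993 − (-79.530))
f_A = 32.730 / 82.523 = 0.3966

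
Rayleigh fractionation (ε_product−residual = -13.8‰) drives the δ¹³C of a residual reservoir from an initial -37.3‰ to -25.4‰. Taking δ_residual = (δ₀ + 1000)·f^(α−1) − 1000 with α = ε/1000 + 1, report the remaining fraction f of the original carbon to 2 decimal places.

α − 1 = ε/1000 = -0.0138
(δ_res + 1000)/(δ₀ + 1000) = (-25.4 + 1000)/(-37.3 + 1000) = 974.6/962.7 = 1.012361
f = 1.012361^(1/-0.0138) = exp(ln(1.012361)/-0.0138) = exp(0.01229/-0.0138)
f = exp(-0.8902) = 0.4106

0.41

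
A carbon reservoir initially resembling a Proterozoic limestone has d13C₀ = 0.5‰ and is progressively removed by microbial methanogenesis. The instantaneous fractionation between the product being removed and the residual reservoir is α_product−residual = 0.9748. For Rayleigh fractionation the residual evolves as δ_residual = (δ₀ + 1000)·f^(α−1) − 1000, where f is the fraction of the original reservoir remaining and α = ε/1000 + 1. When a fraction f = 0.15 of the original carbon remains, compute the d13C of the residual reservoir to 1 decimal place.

Rayleigh residual: δ_res = (δ₀ + 1000)·f^(α−1) − 1000
α − 1 = -0.02520
f^(α−1) = 0.15^(-0.02520) = 1.048969
δ_res = (0.5 + 1000) × 1.048969 − 1000 = 1049.493 − 1000 = 49.49‰

49.5‰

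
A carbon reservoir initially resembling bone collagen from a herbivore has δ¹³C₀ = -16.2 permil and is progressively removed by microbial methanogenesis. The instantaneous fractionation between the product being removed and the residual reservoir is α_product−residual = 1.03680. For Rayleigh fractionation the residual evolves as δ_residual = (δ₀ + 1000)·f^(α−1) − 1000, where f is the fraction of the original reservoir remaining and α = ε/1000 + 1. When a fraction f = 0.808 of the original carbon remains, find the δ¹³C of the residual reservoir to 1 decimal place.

-23.9 permil

Rayleigh residual: δ_res = (δ₀ + 1000)·f^(α−1) − 1000
α − 1 = 0.03680
f^(α−1) = 0.808^(0.03680) = 0.992185
δ_res = (-16.2 + 1000) × 0.992185 − 1000 = 976.112 − 1000 = -23.89 permil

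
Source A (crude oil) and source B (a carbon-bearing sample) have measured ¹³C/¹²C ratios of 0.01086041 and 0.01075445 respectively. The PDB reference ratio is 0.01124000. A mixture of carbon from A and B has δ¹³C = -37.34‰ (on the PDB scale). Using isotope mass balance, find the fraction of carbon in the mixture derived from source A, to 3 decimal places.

δ_A = (0.01086041/0.01124000 − 1)×1000 = (0.966229 − 1)×1000 = -33.771‰
δ_B = (0.01075445/0.01124000 − 1)×1000 = (0.956802 − 1)×1000 = -43.198‰
f_A = (δ_mix − δ_B)/(δ_A − δ_B) = (-37.34 − (-43.198))/(-33.771 − (-43.198))
f_A = 5.858 / 9.427 = 0.6214

0.621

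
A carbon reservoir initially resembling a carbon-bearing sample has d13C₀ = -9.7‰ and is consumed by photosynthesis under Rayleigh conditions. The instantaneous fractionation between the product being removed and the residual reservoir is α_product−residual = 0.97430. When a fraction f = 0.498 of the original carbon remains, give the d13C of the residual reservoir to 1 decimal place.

Rayleigh residual: δ_res = (δ₀ + 1000)·f^(α−1) − 1000
α − 1 = -0.02570
f^(α−1) = 0.498^(-0.02570) = 1.018078
δ_res = (-9.7 + 1000) × 1.018078 − 1000 = 1008.203 − 1000 = 8.20‰

8.2‰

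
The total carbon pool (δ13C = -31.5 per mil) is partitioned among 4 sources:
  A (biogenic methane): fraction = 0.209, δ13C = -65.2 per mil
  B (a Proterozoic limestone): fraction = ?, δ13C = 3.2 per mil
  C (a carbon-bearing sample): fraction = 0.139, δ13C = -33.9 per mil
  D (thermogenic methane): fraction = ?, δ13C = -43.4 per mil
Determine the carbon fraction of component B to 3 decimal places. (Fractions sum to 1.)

0.325

Let f_B and f_D be the unknown fractions; fractions sum to 1 so f_B + f_D = 0.652.
Mass balance: Σ fᵢ·δᵢ = δ_bulk ⇒ f_B·(3.2) + f_D·(-43.4) = -31.5 − (-18.339) = -13.161
Substitute f_D = 0.652 − f_B:
f_B·(3.2 − -43.4) = -13.161 − 0.652×(-43.4) = 15.136
f_B = 15.136 / 46.6 = 0.3248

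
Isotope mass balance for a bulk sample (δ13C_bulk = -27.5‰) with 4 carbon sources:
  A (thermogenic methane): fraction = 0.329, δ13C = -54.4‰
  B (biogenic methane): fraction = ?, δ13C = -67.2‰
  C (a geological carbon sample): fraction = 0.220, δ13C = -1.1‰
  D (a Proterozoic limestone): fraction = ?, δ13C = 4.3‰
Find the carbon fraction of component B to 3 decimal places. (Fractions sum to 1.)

Let f_B and f_D be the unknown fractions; fractions sum to 1 so f_B + f_D = 0.451.
Mass balance: Σ fᵢ·δᵢ = δ_bulk ⇒ f_B·(-67.2) + f_D·(4.3) = -27.5 − (-18.140) = -9.360
Substitute f_D = 0.451 − f_B:
f_B·(-67.2 − 4.3) = -9.360 − 0.451×(4.3) = -11.300
f_B = -11.300 / -71.5 = 0.1580

0.158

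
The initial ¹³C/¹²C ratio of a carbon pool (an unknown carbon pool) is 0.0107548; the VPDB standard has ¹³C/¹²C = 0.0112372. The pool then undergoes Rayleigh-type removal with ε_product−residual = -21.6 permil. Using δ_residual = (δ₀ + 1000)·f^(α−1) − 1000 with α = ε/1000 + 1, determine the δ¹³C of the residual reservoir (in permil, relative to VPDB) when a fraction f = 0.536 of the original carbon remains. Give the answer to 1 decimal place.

δ₀ = (0.0107548/0.0112372 − 1)×1000 = (0.957071 − 1)×1000 = -42.929 permil
α − 1 = ε/1000 = -0.0216
f^(α−1) = 0.536^(-0.0216) = 1.013561
δ_res = (-42.929 + 1000) × 1.013561 − 1000 = 970.050 − 1000 = -29.95 permil

-29.9 permil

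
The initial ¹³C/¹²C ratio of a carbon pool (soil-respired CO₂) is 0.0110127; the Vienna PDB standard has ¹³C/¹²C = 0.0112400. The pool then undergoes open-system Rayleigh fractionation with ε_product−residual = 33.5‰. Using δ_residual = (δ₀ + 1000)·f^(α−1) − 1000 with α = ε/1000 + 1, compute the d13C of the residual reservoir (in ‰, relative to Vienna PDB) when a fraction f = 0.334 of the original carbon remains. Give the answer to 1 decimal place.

-55.6‰

δ₀ = (0.0110127/0.0112400 − 1)×1000 = (0.979778 − 1)×1000 = -20.222‰
α − 1 = ε/1000 = 0.0335
f^(α−1) = 0.334^(0.0335) = 0.963930
δ_res = (-20.222 + 1000) × 0.963930 − 1000 = 944.437 − 1000 = -55.56‰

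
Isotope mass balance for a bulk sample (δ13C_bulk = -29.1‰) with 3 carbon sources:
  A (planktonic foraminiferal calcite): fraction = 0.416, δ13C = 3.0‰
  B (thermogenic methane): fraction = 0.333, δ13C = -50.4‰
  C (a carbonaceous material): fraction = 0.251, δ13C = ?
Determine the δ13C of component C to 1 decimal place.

Isotope mass balance: δ_bulk = Σ fᵢ·δᵢ.
-29.1 = 0.416×(3.0) + 0.333×(-50.4) + 0.251×δ_C
0.251·δ_C = -29.1 − (-15.535) = -13.565
δ_C = -13.565 / 0.251 = -54.04‰

-54.0‰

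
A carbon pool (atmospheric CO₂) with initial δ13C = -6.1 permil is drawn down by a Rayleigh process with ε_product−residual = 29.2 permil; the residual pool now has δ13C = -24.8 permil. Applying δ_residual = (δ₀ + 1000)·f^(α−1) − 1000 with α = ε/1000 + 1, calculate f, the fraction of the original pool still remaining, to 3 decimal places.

α − 1 = ε/1000 = 0.0292
(δ_res + 1000)/(δ₀ + 1000) = (-24.8 + 1000)/(-6.1 + 1000) = 975.2/993.9 = 0.981185
f = 0.981185^(1/0.0292) = exp(ln(0.981185)/0.0292) = exp(-0.01899/0.0292)
f = exp(-0.6505) = 0.5218

0.522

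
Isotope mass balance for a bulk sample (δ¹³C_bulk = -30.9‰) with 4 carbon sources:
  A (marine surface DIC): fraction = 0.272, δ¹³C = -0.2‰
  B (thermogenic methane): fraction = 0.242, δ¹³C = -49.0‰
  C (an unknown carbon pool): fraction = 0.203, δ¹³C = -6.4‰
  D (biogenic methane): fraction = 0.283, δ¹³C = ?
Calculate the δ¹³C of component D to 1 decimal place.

-62.5‰

Isotope mass balance: δ_bulk = Σ fᵢ·δᵢ.
-30.9 = 0.272×(-0.2) + 0.242×(-49.0) + 0.203×(-6.4) + 0.283×δ_D
0.283·δ_D = -30.9 − (-13.212) = -17.688
δ_D = -17.688 / 0.283 = -62.50‰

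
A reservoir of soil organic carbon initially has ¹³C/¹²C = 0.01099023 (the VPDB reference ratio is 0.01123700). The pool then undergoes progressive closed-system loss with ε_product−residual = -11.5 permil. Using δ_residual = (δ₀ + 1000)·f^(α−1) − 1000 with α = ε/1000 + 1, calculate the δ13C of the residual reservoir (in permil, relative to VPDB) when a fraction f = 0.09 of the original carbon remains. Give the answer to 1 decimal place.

5.5 permil

δ₀ = (0.01099023/0.01123700 − 1)×1000 = (0.978040 − 1)×1000 = -21.960 permil
α − 1 = ε/1000 = -0.0115
f^(α−1) = 0.09^(-0.0115) = 1.028078
δ_res = (-21.960 + 1000) × 1.028078 − 1000 = 1005.501 − 1000 = 5.50 permil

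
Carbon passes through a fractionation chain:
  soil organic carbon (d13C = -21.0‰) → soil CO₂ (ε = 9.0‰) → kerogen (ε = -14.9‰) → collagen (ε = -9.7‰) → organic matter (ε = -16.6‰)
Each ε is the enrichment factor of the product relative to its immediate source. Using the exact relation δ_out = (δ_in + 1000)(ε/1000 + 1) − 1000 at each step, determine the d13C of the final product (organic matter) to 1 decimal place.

step 1: δ = (-21.00 + 1000)·(9.0/1000 + 1) − 1000 = -12.19‰
step 2: δ = (-12.19 + 1000)·(-14.9/1000 + 1) − 1000 = -26.91‰
step 3: δ = (-26.91 + 1000)·(-9.7/1000 + 1) − 1000 = -36.35‰
step 4: δ = (-36.35 + 1000)·(-16.6/1000 + 1) − 1000 = -52.34‰

-52.3‰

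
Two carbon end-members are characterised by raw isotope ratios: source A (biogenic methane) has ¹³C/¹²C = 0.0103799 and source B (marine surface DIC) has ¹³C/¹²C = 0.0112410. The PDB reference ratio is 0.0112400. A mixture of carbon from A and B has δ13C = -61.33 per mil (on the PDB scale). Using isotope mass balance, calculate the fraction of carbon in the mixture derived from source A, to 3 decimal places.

0.802

δ_A = (0.0103799/0.0112400 − 1)×1000 = (0.923479 − 1)×1000 = -76.521 per mil
δ_B = (0.0112410/0.0112400 − 1)×1000 = (1.000089 − 1)×1000 = 0.089 per mil
f_A = (δ_mix − δ_B)/(δ_A − δ_B) = (-61.33 − (0.089))/(-76.521 − (0.089))
f_A = -61.419 / -76.610 = 0.8017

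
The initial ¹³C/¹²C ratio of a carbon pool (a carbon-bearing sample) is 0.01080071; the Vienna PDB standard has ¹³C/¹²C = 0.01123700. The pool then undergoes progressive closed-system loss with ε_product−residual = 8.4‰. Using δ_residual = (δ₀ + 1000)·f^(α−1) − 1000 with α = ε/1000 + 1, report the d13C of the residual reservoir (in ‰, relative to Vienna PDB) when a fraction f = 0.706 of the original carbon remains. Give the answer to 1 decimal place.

δ₀ = (0.01080071/0.01123700 − 1)×1000 = (0.961174 − 1)×1000 = -38.826‰
α − 1 = ε/1000 = 0.0084
f^(α−1) = 0.706^(0.0084) = 0.997080
δ_res = (-38.826 + 1000) × 0.997080 − 1000 = 958.367 − 1000 = -41.63‰

-41.6‰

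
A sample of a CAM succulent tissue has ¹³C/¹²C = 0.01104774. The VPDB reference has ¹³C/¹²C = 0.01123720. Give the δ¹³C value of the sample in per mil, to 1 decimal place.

-16.9 per mil

δ¹³C = (R_sample / R_standard − 1) × 1000
R_sample / R_standard = 0.01104774 / 0.01123720 = 0.983140
δ¹³C = (0.983140 − 1) × 1000 = -16.86 per mil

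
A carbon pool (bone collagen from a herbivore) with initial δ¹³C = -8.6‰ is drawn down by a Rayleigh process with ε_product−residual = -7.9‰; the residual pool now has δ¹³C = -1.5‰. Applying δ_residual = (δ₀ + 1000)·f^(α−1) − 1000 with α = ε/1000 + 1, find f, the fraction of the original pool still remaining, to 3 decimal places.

0.405

α − 1 = ε/1000 = -0.0079
(δ_res + 1000)/(δ₀ + 1000) = (-1.5 + 1000)/(-8.6 + 1000) = 998.5/991.4 = 1.007162
f = 1.007162^(1/-0.0079) = exp(ln(1.007162)/-0.0079) = exp(0.00714/-0.0079)
f = exp(-0.9033) = 0.4052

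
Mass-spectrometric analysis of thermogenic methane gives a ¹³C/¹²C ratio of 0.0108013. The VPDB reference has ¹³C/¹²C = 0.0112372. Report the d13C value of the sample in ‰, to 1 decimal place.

d13C = (R_sample / R_standard − 1) × 1000
R_sample / R_standard = 0.0108013 / 0.0112372 = 0.961209
d13C = (0.961209 − 1) × 1000 = -38.79‰

-38.8‰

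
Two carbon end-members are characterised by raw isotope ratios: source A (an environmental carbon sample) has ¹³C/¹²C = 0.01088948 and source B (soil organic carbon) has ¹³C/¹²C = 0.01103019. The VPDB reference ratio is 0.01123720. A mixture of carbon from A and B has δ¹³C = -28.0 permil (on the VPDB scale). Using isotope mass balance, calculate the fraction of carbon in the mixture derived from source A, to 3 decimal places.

0.765

δ_A = (0.01088948/0.01123720 − 1)×1000 = (0.969056 − 1)×1000 = -30.944 permil
δ_B = (0.01103019/0.01123720 − 1)×1000 = (0.981578 − 1)×1000 = -18.422 permil
f_A = (δ_mix − δ_B)/(δ_A − δ_B) = (-28.0 − (-18.422))/(-30.944 − (-18.422))
f_A = -9.578 / -12.522 = 0.7649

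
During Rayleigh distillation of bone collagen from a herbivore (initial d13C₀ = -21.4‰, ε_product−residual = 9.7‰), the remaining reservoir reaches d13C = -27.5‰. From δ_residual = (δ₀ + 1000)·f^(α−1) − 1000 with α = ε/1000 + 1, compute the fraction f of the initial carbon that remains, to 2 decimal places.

α − 1 = ε/1000 = 0.0097
(δ_res + 1000)/(δ₀ + 1000) = (-27.5 + 1000)/(-21.4 + 1000) = 972.5/978.6 = 0.993767
f = 0.993767^(1/0.0097) = exp(ln(0.993767)/0.0097) = exp(-0.00625/0.0097)
f = exp(-0.6446) = 0.5249

0.52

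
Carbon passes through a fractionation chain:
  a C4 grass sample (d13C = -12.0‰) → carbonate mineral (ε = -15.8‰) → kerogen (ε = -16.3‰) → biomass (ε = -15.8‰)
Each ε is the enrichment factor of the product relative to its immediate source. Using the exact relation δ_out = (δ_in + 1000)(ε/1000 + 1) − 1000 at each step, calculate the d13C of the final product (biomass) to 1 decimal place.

-58.6‰

step 1: δ = (-12.00 + 1000)·(-15.8/1000 + 1) − 1000 = -27.61‰
step 2: δ = (-27.61 + 1000)·(-16.3/1000 + 1) − 1000 = -43.46‰
step 3: δ = (-43.46 + 1000)·(-15.8/1000 + 1) − 1000 = -58.57‰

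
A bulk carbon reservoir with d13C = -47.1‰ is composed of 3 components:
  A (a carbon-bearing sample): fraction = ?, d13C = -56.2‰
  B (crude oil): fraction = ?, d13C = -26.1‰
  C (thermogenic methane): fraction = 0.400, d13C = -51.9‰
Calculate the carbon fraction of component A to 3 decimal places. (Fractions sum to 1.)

Let f_A and f_B be the unknown fractions; fractions sum to 1 so f_A + f_B = 0.600.
Mass balance: Σ fᵢ·δᵢ = δ_bulk ⇒ f_A·(-56.2) + f_B·(-26.1) = -47.1 − (-20.760) = -26.340
Substitute f_B = 0.600 − f_A:
f_A·(-56.2 − -26.1) = -26.340 − 0.600×(-26.1) = -10.680
f_A = -10.680 / -30.1 = 0.3548

0.355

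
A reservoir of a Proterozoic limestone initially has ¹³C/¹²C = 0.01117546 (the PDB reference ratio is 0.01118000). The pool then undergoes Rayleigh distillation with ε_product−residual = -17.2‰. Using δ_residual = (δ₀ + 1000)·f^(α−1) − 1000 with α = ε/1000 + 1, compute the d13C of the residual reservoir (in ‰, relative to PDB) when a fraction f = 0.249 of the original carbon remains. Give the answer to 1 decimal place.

δ₀ = (0.01117546/0.01118000 − 1)×1000 = (0.999594 − 1)×1000 = -0.406‰
α − 1 = ε/1000 = -0.0172
f^(α−1) = 0.249^(-0.0172) = 1.024201
δ_res = (-0.406 + 1000) × 1.024201 − 1000 = 1023.786 − 1000 = 23.79‰

23.8‰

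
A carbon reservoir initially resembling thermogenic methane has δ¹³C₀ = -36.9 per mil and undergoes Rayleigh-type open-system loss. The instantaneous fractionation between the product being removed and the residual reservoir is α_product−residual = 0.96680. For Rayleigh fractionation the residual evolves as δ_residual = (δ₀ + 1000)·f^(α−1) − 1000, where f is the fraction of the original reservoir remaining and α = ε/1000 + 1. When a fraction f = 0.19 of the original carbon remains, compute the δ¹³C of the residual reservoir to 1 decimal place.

Rayleigh residual: δ_res = (δ₀ + 1000)·f^(α−1) − 1000
α − 1 = -0.03320
f^(α−1) = 0.19^(-0.03320) = 1.056685
δ_res = (-36.9 + 1000) × 1.056685 − 1000 = 1017.693 − 1000 = 17.69 per mil

17.7 per mil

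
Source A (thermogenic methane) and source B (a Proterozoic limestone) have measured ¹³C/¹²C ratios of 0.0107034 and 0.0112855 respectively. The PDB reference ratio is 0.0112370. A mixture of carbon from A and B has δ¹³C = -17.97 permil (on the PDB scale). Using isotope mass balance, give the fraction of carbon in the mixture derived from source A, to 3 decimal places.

0.430

δ_A = (0.0107034/0.0112370 − 1)×1000 = (0.952514 − 1)×1000 = -47.486 permil
δ_B = (0.0112855/0.0112370 − 1)×1000 = (1.004316 − 1)×1000 = 4.316 permil
f_A = (δ_mix − δ_B)/(δ_A − δ_B) = (-17.97 − (4.316))/(-47.486 − (4.316))
f_A = -22.286 / -51.802 = 0.4302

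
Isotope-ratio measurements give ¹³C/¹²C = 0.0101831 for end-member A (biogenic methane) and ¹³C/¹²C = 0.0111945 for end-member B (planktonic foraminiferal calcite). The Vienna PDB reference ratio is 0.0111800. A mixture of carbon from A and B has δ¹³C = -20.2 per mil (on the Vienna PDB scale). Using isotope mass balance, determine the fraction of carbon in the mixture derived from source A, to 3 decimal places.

δ_A = (0.0101831/0.0111800 − 1)×1000 = (0.910832 − 1)×1000 = -89.168 per mil
δ_B = (0.0111945/0.0111800 − 1)×1000 = (1.001297 − 1)×1000 = 1.297 per mil
f_A = (δ_mix − δ_B)/(δ_A − δ_B) = (-20.2 − (1.297))/(-89.168 − (1.297))
f_A = -21.497 / -90.465 = 0.2376

0.238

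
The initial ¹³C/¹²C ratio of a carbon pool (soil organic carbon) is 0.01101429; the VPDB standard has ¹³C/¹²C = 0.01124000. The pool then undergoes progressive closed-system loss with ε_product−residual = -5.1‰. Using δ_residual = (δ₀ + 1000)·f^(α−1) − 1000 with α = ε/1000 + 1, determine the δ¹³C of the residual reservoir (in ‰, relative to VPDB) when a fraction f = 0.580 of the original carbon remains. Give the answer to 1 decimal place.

-17.4‰

δ₀ = (0.01101429/0.01124000 − 1)×1000 = (0.979919 − 1)×1000 = -20.081‰
α − 1 = ε/1000 = -0.0051
f^(α−1) = 0.580^(-0.0051) = 1.002782
δ_res = (-20.081 + 1000) × 1.002782 − 1000 = 982.645 − 1000 = -17.35‰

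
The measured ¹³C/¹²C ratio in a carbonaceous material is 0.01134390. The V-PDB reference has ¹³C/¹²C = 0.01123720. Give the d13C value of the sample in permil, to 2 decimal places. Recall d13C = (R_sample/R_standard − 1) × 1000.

d13C = (R_sample / R_standard − 1) × 1000
R_sample / R_standard = 0.01134390 / 0.01123720 = 1.009495
d13C = (1.009495 − 1) × 1000 = 9.495 permil

9.50 permil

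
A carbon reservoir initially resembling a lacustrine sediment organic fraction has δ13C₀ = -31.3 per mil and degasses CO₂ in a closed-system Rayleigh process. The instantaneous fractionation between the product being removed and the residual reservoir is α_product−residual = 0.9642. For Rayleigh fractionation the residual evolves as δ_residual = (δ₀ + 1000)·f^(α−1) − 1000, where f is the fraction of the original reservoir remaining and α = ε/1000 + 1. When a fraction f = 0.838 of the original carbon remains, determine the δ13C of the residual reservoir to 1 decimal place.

-25.2 per mil

Rayleigh residual: δ_res = (δ₀ + 1000)·f^(α−1) − 1000
α − 1 = -0.03580
f^(α−1) = 0.838^(-0.03580) = 1.006347
δ_res = (-31.3 + 1000) × 1.006347 − 1000 = 974.849 − 1000 = -25.15 per mil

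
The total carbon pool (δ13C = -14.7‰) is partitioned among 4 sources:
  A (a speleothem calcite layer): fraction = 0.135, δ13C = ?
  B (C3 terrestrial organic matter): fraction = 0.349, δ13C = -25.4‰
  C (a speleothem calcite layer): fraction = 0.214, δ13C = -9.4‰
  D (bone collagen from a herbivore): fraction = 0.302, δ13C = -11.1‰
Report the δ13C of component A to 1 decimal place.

-3.5‰

Isotope mass balance: δ_bulk = Σ fᵢ·δᵢ.
-14.7 = 0.135×δ_A + 0.349×(-25.4) + 0.214×(-9.4) + 0.302×(-11.1)
0.135·δ_A = -14.7 − (-14.228) = -0.472
δ_A = -0.472 / 0.135 = -3.49‰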